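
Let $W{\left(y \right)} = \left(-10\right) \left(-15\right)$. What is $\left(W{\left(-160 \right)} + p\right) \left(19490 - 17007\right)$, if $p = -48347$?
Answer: $-119673151$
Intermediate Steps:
$W{\left(y \right)} = 150$
$\left(W{\left(-160 \right)} + p\right) \left(19490 - 17007\right) = \left(150 - 48347\right) \left(19490 - 17007\right) = \left(-48197\right) 2483 = -119673151$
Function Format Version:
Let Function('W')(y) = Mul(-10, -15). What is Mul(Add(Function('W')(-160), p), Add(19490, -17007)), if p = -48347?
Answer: -119673151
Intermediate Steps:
Function('W')(y) = 150
Mul(Add(Function('W')(-160), p), Add(19490, -17007)) = Mul(Add(150, -48347), Add(19490, -17007)) = Mul(-48197, 2483) = -119673151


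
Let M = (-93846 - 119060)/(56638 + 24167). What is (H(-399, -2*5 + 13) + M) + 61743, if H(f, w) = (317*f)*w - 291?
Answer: -25695960491/80805 ≈ -3.1800e+5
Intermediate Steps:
H(f, w) = -291 + 317*f*w (H(f, w) = 317*f*w - 291 = -291 + 317*f*w)
M = -212906/80805 ≈ -2.6348
(H(-399, -2*5 + 13) + M) + 61743 = ((-291 + 317*(-399)*(-2*5 + 13)) - 212906/80805) + 61743 = ((-291 + 317*(-399)*(-10 + 13)) - 212906/80805) + 61743 = ((-291 + 317*(-399)*3) - 212906/80805) + 61743 = ((-291 - 379449) - 212906/80805) + 61743 = (-379740 - 212906/80805) + 61743 = -30685103606/80805 + 61743 = -25695960491/80805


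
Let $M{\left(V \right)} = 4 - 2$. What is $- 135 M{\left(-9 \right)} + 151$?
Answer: $-119$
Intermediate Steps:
$M{\left(V \right)} = 2$
$- 135 M{\left(-9 \right)} + 151 = \left(-135\right) 2 + 151 = -270 + 151 = -119$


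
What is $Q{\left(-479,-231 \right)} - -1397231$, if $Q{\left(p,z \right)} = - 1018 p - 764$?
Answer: $1884089$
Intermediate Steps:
$Q{\left(p,z \right)} = -764 - 1018 p$
$Q{\left(-479,-231 \right)} - -1397231 = \left(-764 - -487622\right) - -1397231 = \left(-764 + 487622\right) + 1397231 = 486858 + 1397231 = 1884089$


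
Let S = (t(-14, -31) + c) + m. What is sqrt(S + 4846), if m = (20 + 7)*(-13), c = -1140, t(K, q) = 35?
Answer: sqrt(3390) ≈ 58.224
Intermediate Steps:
m = -351 (m = 27*(-13) = -351)
S = -1456 (S = (35 - 1140) - 351 = -1105 - 351 = -1456)
sqrt(S + 4846) = sqrt(-1456 + 4846) = sqrt(3390)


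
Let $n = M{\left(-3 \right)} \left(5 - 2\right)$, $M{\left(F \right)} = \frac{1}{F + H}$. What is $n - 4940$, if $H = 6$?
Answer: $-4939$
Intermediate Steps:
$M{\left(F \right)} = \frac{1}{6 + F}$ ($M{\left(F \right)} = \frac{1}{F + 6} = \frac{1}{6 + F}$)
$n = 1$ ($n = \frac{5 - 2}{6 - 3} = \frac{5 - 2}{3} = \frac{1}{3} \cdot 3 = 1$)
$n - 4940 = 1 - 4940 = -4939$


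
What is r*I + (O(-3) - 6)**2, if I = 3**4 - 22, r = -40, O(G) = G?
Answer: -2279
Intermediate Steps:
I = 59 (I = 81 - 22 = 59)
r*I + (O(-3) - 6)**2 = -40*59 + (-3 - 6)**2 = -2360 + (-9)**2 = -2360 + 81 = -2279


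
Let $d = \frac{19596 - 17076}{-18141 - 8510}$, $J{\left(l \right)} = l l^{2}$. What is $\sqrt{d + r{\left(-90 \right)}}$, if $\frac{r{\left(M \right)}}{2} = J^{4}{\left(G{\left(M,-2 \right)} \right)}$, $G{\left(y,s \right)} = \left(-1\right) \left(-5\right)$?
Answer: $\frac{\sqrt{346814355889870730}}{26651} \approx 22097.0$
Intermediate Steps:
$G{\left(y,s \right)} = 5$
$J{\left(l \right)} = l^{3}$
$r{\left(M \right)} = 488281250$ ($r{\left(M \right)} = 2 \left(5^{3}\right)^{4} = 2 \cdot 125^{4} = 2 \cdot 244140625 = 488281250$)
$d = - \frac{2520}{26651}$ ($d = \frac{2520}{-26651} = 2520 \left(- \frac{1}{26651}\right) = - \frac{2520}{26651} \approx -0.094555$)
$\sqrt{d + r{\left(-90 \right)}} = \sqrt{- \frac{2520}{26651} + 488281250} = \sqrt{\frac{13013183591230}{26651}} = \frac{\sqrt{346814355889870730}}{26651}$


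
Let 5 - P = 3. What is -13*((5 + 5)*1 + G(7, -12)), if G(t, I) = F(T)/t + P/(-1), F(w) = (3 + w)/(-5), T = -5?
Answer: -3666/35 ≈ -104.74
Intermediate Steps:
P = 2 (P = 5 - 1*3 = 5 - 3 = 2)
F(w) = -⅗ - w/5 (F(w) = (3 + w)*(-⅕) = -⅗ - w/5)
G(t, I) = -2 + 2/(5*t) (G(t, I) = (-⅗ - ⅕*(-5))/t + 2/(-1) = (-⅗ + 1)/t + 2*(-1) = 2/(5*t) - 2 = -2 + 2/(5*t))
-13*((5 + 5)*1 + G(7, -12)) = -13*((5 + 5)*1 + (-2 + (⅖)/7)) = -13*(10*1 + (-2 + (⅖)*(⅐))) = -13*(10 + (-2 + 2/35)) = -13*(10 - 68/35) = -13*282/35 = -3666/35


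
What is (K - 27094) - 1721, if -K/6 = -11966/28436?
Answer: -204827886/7109 ≈ -28812.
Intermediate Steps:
K = 17949/7109 (K = -(-71796)/28436 = -6*(-5983/14218) = 17949/7109 ≈ 2.5248)
(K - 27094) - 1721 = (17949/7109 - 27094) - 1721 = -192593297/7109 - 1721 = -204827886/7109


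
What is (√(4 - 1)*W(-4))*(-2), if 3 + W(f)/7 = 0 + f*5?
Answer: 322*√3 ≈ 557.72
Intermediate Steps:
W(f) = -21 + 35*f (W(f) = -21 + 7*(0 + f*5) = -21 + 7*(0 + 5*f) = -21 + 7*(5*f) = -21 + 35*f)
(√(4 - 1)*W(-4))*(-2) = (√(4 - 1)*(-21 + 35*(-4)))*(-2) = (√3*(-21 - 140))*(-2) = (√3*(-161))*(-2) = -161*√3*(-2) = 322*√3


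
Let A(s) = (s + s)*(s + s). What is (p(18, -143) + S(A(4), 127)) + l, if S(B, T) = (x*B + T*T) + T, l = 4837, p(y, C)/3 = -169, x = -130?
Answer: 12266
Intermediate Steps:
p(y, C) = -507 (p(y, C) = 3*(-169) = -507)
A(s) = 4*s**2 (A(s) = (2*s)*(2*s) = 4*s**2)
S(B, T) = T + T**2 - 130*B (S(B, T) = (-130*B + T*T) + T = (-130*B + T**2) + T = (T**2 - 130*B) + T = T + T**2 - 130*B)
(p(18, -143) + S(A(4), 127)) + l = (-507 + (127 + 127**2 - 520*4**2)) + 4837 = (-507 + (127 + 16129 - 520*16)) + 4837 = (-507 + (127 + 16129 - 130*64)) + 4837 = (-507 + (127 + 16129 - 8320)) + 4837 = (-507 + 7936) + 4837 = 7429 + 4837 = 12266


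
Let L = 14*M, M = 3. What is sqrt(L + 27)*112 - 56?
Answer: -56 + 112*sqrt(69) ≈ 874.34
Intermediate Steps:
L = 42 (L = 14*3 = 42)
sqrt(L + 27)*112 - 56 = sqrt(42 + 27)*112 - 56 = sqrt(69)*112 - 56 = 112*sqrt(69) - 56 = -56 + 112*sqrt(69)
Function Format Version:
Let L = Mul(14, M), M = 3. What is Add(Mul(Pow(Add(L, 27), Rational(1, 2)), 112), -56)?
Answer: Add(-56, Mul(112, Pow(69, Rational(1, 2)))) ≈ 874.34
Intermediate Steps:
L = 42 (L = Mul(14, 3) = 42)
Add(Mul(Pow(Add(L, 27), Rational(1, 2)), 112), -56) = Add(Mul(Pow(Add(42, 27), Rational(1, 2)), 112), -56) = Add(Mul(Pow(69, Rational(1, 2)), 112), -56) = Add(Mul(112, Pow(69, Rational(1, 2))), -56) = Add(-56, Mul(112, Pow(69, Rational(1, 2))))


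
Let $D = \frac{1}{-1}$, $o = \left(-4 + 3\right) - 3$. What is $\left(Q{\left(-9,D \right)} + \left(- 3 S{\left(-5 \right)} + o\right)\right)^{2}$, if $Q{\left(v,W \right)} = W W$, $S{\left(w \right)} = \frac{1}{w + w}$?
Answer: $\frac{729}{100} \approx 7.29$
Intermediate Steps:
$o = -4$ ($o = -1 - 3 = -4$)
$D = -1$
$S{\left(w \right)} = \frac{1}{2 w}$
$Q{\left(v,W \right)} = W^{2}$
$\left(Q{\left(-9,D \right)} + \left(- 3 S{\left(-5 \right)} + o\right)\right)^{2} = \left(\left(-1\right)^{2} - \left(4 + 3 \frac{1}{2 \left(-5\right)}\right)\right)^{2} = \left(1 - \left(4 + 3 \cdot \frac{1}{2} \left(- \frac{1}{5}\right)\right)\right)^{2} = \left(1 - \frac{37}{10}\right)^{2} = \left(- \frac{27}{10}\right)^{2} = \frac{729}{100}$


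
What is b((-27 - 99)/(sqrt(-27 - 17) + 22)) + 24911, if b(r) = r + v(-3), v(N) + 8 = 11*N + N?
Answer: 99447/4 + 21*I*sqrt(11)/44 ≈ 24862.0 + 1.5829*I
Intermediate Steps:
v(N) = -8 + 12*N (v(N) = -8 + (11*N + N) = -8 + 12*N)
b(r) = -44 + r (b(r) = r + (-8 + 12*(-3)) = r + (-8 - 36) = r - 44 = -44 + r)
b((-27 - 99)/(sqrt(-27 - 17) + 22)) + 24911 = (-44 + (-27 - 99)/(sqrt(-27 - 17) + 22)) + 24911 = (-44 - 126/(sqrt(-44) + 22)) + 24911 = (-44 - 126/(2*I*sqrt(11) + 22)) + 24911 = (-44 - 126/(22 + 2*I*sqrt(11))) + 24911 = 24867 - 126/(22 + 2*I*sqrt(11))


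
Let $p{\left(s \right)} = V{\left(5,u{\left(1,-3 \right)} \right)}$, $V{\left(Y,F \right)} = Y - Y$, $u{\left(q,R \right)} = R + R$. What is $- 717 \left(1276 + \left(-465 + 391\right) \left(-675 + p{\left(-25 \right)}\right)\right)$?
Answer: $-36729042$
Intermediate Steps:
$u{\left(q,R \right)} = 2 R$
$V{\left(Y,F \right)} = 0$
$p{\left(s \right)} = 0$
$- 717 \left(1276 + \left(-465 + 391\right) \left(-675 + p{\left(-25 \right)}\right)\right) = - 717 \left(1276 + \left(-465 + 391\right) \left(-675 + 0\right)\right) = - 717 \left(1276 - -49950\right) = - 717 \left(1276 + 49950\right) = \left(-717\right) 51226 = -36729042$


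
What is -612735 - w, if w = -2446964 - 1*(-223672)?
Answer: 1610557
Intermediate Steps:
w = -2223292 (w = -2446964 + 223672 = -2223292)
-612735 - w = -612735 - 1*(-2223292) = -612735 + 2223292 = 1610557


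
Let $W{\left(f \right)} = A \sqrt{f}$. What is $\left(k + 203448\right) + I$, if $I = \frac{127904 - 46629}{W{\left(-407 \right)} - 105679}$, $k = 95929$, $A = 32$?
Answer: $\frac{3343573798194268}{11168467809} - \frac{2600800 i \sqrt{407}}{11168467809} \approx 2.9938 \cdot 10^{5} - 0.004698 i$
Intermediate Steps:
$W{\left(f \right)} = 32 \sqrt{f}$
$I = \frac{81275}{-105679 + 32 i \sqrt{407}}$ ($I = \frac{127904 - 46629}{32 \sqrt{-407} - 105679} = \frac{81275}{32 i \sqrt{407} - 105679} = \frac{81275}{-105679 + 32 i \sqrt{407}} \approx -0.76905 - 0.004698 i$)
$\left(k + 203448\right) + I = \left(95929 + 203448\right) - \left(\frac{8589060725}{11168467809} + \frac{2600800 i \sqrt{407}}{11168467809}\right) = 299377 - \left(\frac{8589060725}{11168467809} + \frac{2600800 i \sqrt{407}}{11168467809}\right) = \frac{3343573798194268}{11168467809} - \frac{2600800 i \sqrt{407}}{11168467809}$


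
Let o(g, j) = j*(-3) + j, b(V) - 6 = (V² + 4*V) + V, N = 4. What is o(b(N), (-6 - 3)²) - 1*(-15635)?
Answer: 15473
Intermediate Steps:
b(V) = 6 + V² + 5*V (b(V) = 6 + ((V² + 4*V) + V) = 6 + (V² + 5*V) = 6 + V² + 5*V)
o(g, j) = -2*j (o(g, j) = -3*j + j = -2*j)
o(b(N), (-6 - 3)²) - 1*(-15635) = -2*(-6 - 3)² - 1*(-15635) = -2*(-9)² + 15635 = -2*81 + 15635 = -162 + 15635 = 15473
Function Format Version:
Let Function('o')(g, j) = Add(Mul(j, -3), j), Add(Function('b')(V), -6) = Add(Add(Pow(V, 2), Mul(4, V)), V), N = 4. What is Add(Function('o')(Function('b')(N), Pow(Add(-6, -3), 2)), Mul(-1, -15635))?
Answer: 15473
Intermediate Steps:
Function('b')(V) = Add(6, Pow(V, 2), Mul(5, V)) (Function('b')(V) = Add(6, Add(Add(Pow(V, 2), Mul(4, V)), V)) = Add(6, Add(Pow(V, 2), Mul(5, V))) = Add(6, Pow(V, 2), Mul(5, V)))
Function('o')(g, j) = Mul(-2, j) (Function('o')(g, j) = Add(Mul(-3, j), j) = Mul(-2, j))
Add(Function('o')(Function('b')(N), Pow(Add(-6, -3), 2)), Mul(-1, -15635)) = Add(Mul(-2, Pow(Add(-6, -3), 2)), Mul(-1, -15635)) = Add(Mul(-2, Pow(-9, 2)), 15635) = Add(Mul(-2, 81), 15635) = Add(-162, 15635) = 15473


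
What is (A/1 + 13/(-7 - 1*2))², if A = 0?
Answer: 169/81 ≈ 2.0864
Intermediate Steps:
(A/1 + 13/(-7 - 1*2))² = (0/1 + 13/(-7 - 1*2))² = (0*1 + 13/(-7 - 2))² = (0 + 13/(-9))² = (0 + 13*(-⅑))² = (0 - 13/9)² = (-13/9)² = 169/81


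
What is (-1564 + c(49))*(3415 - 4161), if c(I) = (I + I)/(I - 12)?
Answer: 43096420/37 ≈ 1.1648e+6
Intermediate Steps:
c(I) = 2*I/(-12 + I) (c(I) = (2*I)/(-12 + I) = 2*I/(-12 + I))
(-1564 + c(49))*(3415 - 4161) = (-1564 + 2*49/(-12 + 49))*(3415 - 4161) = (-1564 + 2*49/37)*(-746) = (-1564 + 2*49*(1/37))*(-746) = (-1564 + 98/37)*(-746) = -57770/37*(-746) = 43096420/37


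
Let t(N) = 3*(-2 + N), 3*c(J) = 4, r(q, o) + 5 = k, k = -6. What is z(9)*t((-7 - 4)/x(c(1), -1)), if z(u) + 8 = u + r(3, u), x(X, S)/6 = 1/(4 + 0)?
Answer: 280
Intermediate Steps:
r(q, o) = -11 (r(q, o) = -5 - 6 = -11)
c(J) = 4/3 (c(J) = (1/3)*4 = 4/3)
x(X, S) = 3/2 (x(X, S) = 6/(4 + 0) = 6/4 = 6*(1/4) = 3/2)
z(u) = -19 + u (z(u) = -8 + (u - 11) = -8 + (-11 + u) = -19 + u)
t(N) = -6 + 3*N
z(9)*t((-7 - 4)/x(c(1), -1)) = (-19 + 9)*(-6 + 3*((-7 - 4)/(3/2))) = -10*(-6 + 3*(-11*2/3)) = -10*(-6 + 3*(-22/3)) = -10*(-6 - 22) = -10*(-28) = 280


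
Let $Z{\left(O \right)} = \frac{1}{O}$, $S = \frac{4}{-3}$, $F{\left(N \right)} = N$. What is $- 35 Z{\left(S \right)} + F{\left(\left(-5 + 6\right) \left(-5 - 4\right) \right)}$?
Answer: $\frac{69}{4} \approx 17.25$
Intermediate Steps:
$S = - \frac{4}{3}$ ($S = 4 \left(- \frac{1}{3}\right) = - \frac{4}{3} \approx -1.3333$)
$- 35 Z{\left(S \right)} + F{\left(\left(-5 + 6\right) \left(-5 - 4\right) \right)} = - \frac{35}{- \frac{4}{3}} + \left(-5 + 6\right) \left(-5 - 4\right) = \left(-35\right) \left(- \frac{3}{4}\right) + 1 \left(-9\right) = \frac{105}{4} - 9 = \frac{69}{4}$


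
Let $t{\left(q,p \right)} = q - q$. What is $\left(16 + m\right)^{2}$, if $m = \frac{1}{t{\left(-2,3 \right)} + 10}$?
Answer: $\frac{25921}{100} \approx 259.21$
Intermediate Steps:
$t{\left(q,p \right)} = 0$
$m = \frac{1}{10}$ ($m = \frac{1}{0 + 10} = \frac{1}{10} \approx 0.1$)
$\left(16 + m\right)^{2} = \left(16 + \frac{1}{10}\right)^{2} = \left(\frac{161}{10}\right)^{2} = \frac{25921}{100}$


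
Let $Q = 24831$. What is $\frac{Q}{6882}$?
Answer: $\frac{267}{74} \approx 3.6081$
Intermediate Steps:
$\frac{Q}{6882} = \frac{24831}{6882} = 24831 \cdot \frac{1}{6882} = \frac{267}{74}$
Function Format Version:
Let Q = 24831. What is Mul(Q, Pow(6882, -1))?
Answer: Rational(267, 74) ≈ 3.6081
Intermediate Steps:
Mul(Q, Pow(6882, -1)) = Mul(24831, Pow(6882, -1)) = Mul(24831, Rational(1, 6882)) = Rational(267, 74)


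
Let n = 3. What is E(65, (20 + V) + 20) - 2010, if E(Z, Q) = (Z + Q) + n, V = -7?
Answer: -1909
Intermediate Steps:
E(Z, Q) = 3 + Q + Z (E(Z, Q) = (Z + Q) + 3 = (Q + Z) + 3 = 3 + Q + Z)
E(65, (20 + V) + 20) - 2010 = (3 + ((20 - 7) + 20) + 65) - 2010 = (3 + (13 + 20) + 65) - 2010 = (3 + 33 + 65) - 2010 = 101 - 2010 = -1909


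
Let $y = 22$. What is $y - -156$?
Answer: $178$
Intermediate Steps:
$y - -156 = 22 - -156 = 22 + 156 = 178$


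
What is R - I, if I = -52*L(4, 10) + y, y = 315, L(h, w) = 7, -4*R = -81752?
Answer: 20487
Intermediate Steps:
R = 20438 (R = -1/4*(-81752) = 20438)
I = -49 (I = -52*7 + 315 = -364 + 315 = -49)
R - I = 20438 - 1*(-49) = 20438 + 49 = 20487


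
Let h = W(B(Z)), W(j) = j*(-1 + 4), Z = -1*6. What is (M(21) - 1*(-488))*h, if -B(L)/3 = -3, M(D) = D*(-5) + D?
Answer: 10908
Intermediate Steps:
Z = -6
M(D) = -4*D (M(D) = -5*D + D = -4*D)
B(L) = 9 (B(L) = -3*(-3) = 9)
W(j) = 3*j (W(j) = j*3 = 3*j)
h = 27 (h = 3*9 = 27)
(M(21) - 1*(-488))*h = (-4*21 - 1*(-488))*27 = (-84 + 488)*27 = 404*27 = 10908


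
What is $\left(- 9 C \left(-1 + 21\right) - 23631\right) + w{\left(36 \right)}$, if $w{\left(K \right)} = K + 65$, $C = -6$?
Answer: $-22450$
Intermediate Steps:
$w{\left(K \right)} = 65 + K$
$\left(- 9 C \left(-1 + 21\right) - 23631\right) + w{\left(36 \right)} = \left(- 9 \left(- 6 \left(-1 + 21\right)\right) - 23631\right) + \left(65 + 36\right) = \left(- 9 \left(\left(-6\right) 20\right) - 23631\right) + 101 = \left(\left(-9\right) \left(-120\right) - 23631\right) + 101 = \left(1080 - 23631\right) + 101 = -22551 + 101 = -22450$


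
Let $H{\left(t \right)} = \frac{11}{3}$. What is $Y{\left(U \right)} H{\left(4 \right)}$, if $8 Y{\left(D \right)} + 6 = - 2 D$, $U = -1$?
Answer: $- \frac{11}{6} \approx -1.8333$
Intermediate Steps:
$H{\left(t \right)} = \frac{11}{3}$ ($H{\left(t \right)} = 11 \cdot \frac{1}{3} = \frac{11}{3}$)
$Y{\left(D \right)} = - \frac{3}{4} - \frac{D}{4}$ ($Y{\left(D \right)} = - \frac{3}{4} + \frac{\left(-2\right) D}{8} = - \frac{3}{4} - \frac{D}{4}$)
$Y{\left(U \right)} H{\left(4 \right)} = \left(- \frac{3}{4} - - \frac{1}{4}\right) \frac{11}{3} = \left(- \frac{3}{4} + \frac{1}{4}\right) \frac{11}{3} = \left(- \frac{1}{2}\right) \frac{11}{3} = - \frac{11}{6}$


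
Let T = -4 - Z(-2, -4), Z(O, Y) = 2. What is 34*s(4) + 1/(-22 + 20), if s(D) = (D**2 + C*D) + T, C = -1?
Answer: 407/2 ≈ 203.50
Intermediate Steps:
T = -6 (T = -4 - 1*2 = -4 - 2 = -6)
s(D) = -6 + D**2 - D (s(D) = (D**2 - D) - 6 = -6 + D**2 - D)
34*s(4) + 1/(-22 + 20) = 34*(-6 + 4**2 - 1*4) + 1/(-22 + 20) = 34*(-6 + 16 - 4) + 1/(-2) = 34*6 - 1/2 = 204 - 1/2 = 407/2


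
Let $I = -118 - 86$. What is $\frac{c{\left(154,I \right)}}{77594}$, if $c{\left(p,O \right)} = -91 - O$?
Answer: $\frac{113}{77594} \approx 0.0014563$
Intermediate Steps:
$I = -204$ ($I = -118 - 86 = -204$)
$\frac{c{\left(154,I \right)}}{77594} = \frac{-91 - -204}{77594} = \left(-91 + 204\right) \frac{1}{77594} = 113 \cdot \frac{1}{77594} = \frac{113}{77594}$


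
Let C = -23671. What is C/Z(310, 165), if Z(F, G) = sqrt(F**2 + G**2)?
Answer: -23671*sqrt(4933)/24665 ≈ -67.405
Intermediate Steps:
C/Z(310, 165) = -23671/sqrt(310**2 + 165**2) = -23671/sqrt(96100 + 27225) = -23671*sqrt(4933)/24665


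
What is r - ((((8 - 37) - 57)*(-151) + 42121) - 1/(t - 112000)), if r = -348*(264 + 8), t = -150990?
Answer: -39386171371/262990 ≈ -1.4976e+5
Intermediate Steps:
r = -94656 (r = -348*272 = -94656)
r - ((((8 - 37) - 57)*(-151) + 42121) - 1/(t - 112000)) = -94656 - ((((8 - 37) - 57)*(-151) + 42121) - 1/(-150990 - 112000)) = -94656 - (((-29 - 57)*(-151) + 42121) - 1/(-262990)) = -94656 - ((-86*(-151) + 42121) - 1*(-1/262990)) = -94656 - ((12986 + 42121) + 1/262990) = -94656 - (55107 + 1/262990) = -94656 - 1*14492589931/262990 = -94656 - 14492589931/262990 = -39386171371/262990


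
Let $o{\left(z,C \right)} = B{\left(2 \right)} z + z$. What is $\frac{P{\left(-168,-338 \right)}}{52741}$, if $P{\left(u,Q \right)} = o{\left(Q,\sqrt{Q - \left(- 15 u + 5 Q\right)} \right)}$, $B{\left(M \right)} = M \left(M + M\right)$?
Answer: $- \frac{234}{4057} \approx -0.057678$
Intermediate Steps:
$B{\left(M \right)} = 2 M^{2}$ ($B{\left(M \right)} = M 2 M = 2 M^{2}$)
$o{\left(z,C \right)} = 9 z$ ($o{\left(z,C \right)} = 2 \cdot 2^{2} z + z = 2 \cdot 4 z + z = 8 z + z = 9 z$)
$P{\left(u,Q \right)} = 9 Q$
$\frac{P{\left(-168,-338 \right)}}{52741} = \frac{9 \left(-338\right)}{52741} = \left(-3042\right) \frac{1}{52741} = - \frac{234}{4057}$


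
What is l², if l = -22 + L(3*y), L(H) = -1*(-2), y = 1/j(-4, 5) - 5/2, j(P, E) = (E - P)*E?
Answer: 400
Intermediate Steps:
j(P, E) = E*(E - P)
y = -223/90 (y = 1/(5*(5 - 1*(-4))) - 5/2 = 1/(5*(5 + 4)) - 5*½ = 1/(5*9) - 5/2 = 1/45 - 5/2 = -223/90 ≈ -2.4778)
L(H) = 2
l = -20 (l = -22 + 2 = -20)
l² = (-20)² = 400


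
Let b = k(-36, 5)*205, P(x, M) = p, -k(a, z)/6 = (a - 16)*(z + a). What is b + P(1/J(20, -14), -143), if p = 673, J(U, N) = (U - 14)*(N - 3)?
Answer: -1982087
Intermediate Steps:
J(U, N) = (-14 + U)*(-3 + N)
k(a, z) = -6*(-16 + a)*(a + z) (k(a, z) = -6*(a - 16)*(z + a) = -6*(-16 + a)*(a + z))
P(x, M) = 673
b = -1982760 (b = (-6*(-36)² + 96*(-36) + 96*5 - 6*(-36)*5)*205 = (-6*1296 - 3456 + 480 + 1080)*205 = (-7776 - 3456 + 480 + 1080)*205 = -9672*205 = -1982760)
b + P(1/J(20, -14), -143) = -1982760 + 673 = -1982087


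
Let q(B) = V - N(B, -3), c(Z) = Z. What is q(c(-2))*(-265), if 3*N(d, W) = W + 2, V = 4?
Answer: -3445/3 ≈ -1148.3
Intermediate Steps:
N(d, W) = ⅔ + W/3 (N(d, W) = (W + 2)/3 = (2 + W)/3 = ⅔ + W/3)
q(B) = 13/3 (q(B) = 4 - (⅔ + (⅓)*(-3)) = 4 - (⅔ - 1) = 4 - 1*(-⅓) = 4 + ⅓ = 13/3)
q(c(-2))*(-265) = (13/3)*(-265) = -3445/3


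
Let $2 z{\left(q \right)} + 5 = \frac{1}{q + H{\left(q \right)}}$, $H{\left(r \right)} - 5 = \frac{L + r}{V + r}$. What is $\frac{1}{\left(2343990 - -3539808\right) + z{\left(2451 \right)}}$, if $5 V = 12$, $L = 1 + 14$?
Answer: $\frac{6697796}{39408461966081} \approx 1.6996 \cdot 10^{-7}$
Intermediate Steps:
$L = 15$
$V = \frac{12}{5}$ ($V = \frac{1}{5} \cdot 12 = \frac{12}{5} \approx 2.4$)
$H{\left(r \right)} = 5 + \frac{15 + r}{\frac{12}{5} + r}$
$z{\left(q \right)} = - \frac{5}{2} + \frac{1}{2 \left(q + \frac{15 \left(9 + 2 q\right)}{12 + 5 q}\right)}$
$\frac{1}{\left(2343990 - -3539808\right) + z{\left(2451 \right)}} = \frac{1}{\left(2343990 - -3539808\right) + \frac{-663 - 502455 - 25 \cdot 2451^{2}}{2 \left(135 + 5 \cdot 2451^{2} + 42 \cdot 2451\right)}} = \frac{1}{\left(2343990 + 3539808\right) + \frac{-663 - 502455 - 150185025}{2 \left(135 + 5 \cdot 6007401 + 102942\right)}} = \frac{1}{5883798 + \frac{-663 - 502455 - 150185025}{2 \left(135 + 30037005 + 102942\right)}} = \frac{1}{5883798 + \frac{1}{2} \cdot \frac{1}{30140082} \left(-150688143\right)} = \frac{1}{5883798 - \frac{16743127}{6697796}} = \frac{1}{\frac{39408461966081}{6697796}} = \frac{6697796}{39408461966081}$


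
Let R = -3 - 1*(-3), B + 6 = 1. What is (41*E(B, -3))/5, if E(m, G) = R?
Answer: 0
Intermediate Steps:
B = -5 (B = -6 + 1 = -5)
R = 0 (R = -3 + 3 = 0)
E(m, G) = 0
(41*E(B, -3))/5 = (41*0)/5 = 0*(⅕) = 0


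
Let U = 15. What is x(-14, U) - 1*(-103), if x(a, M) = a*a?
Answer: 299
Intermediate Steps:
x(a, M) = a**2
x(-14, U) - 1*(-103) = (-14)**2 - 1*(-103) = 196 + 103 = 299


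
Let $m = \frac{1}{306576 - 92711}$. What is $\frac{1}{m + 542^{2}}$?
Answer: $\frac{213865}{62825837861} \approx 3.4041 \cdot 10^{-6}$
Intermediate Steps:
$m = \frac{1}{213865} \approx 4.6759 \cdot 10^{-6}$
$\frac{1}{m + 542^{2}} = \frac{1}{\frac{1}{213865} + 542^{2}} = \frac{1}{\frac{1}{213865} + 293764} = \frac{1}{\frac{62825837861}{213865}} = \frac{213865}{62825837861}$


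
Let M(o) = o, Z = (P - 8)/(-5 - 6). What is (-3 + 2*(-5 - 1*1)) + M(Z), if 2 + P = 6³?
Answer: -371/11 ≈ -33.727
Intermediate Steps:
P = 214 (P = -2 + 6³ = -2 + 216 = 214)
Z = -206/11 (Z = (214 - 8)/(-5 - 6) = 206/(-11) = 206*(-1/11) = -206/11 ≈ -18.727)
(-3 + 2*(-5 - 1*1)) + M(Z) = (-3 + 2*(-5 - 1*1)) - 206/11 = (-3 + 2*(-5 - 1)) - 206/11 = (-3 + 2*(-6)) - 206/11 = (-3 - 12) - 206/11 = -15 - 206/11 = -371/11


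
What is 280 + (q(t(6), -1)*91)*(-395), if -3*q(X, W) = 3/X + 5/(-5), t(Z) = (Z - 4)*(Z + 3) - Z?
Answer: -34825/4 ≈ -8706.3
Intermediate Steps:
t(Z) = -Z + (-4 + Z)*(3 + Z) (t(Z) = (-4 + Z)*(3 + Z) - Z = -Z + (-4 + Z)*(3 + Z))
q(X, W) = ⅓ - 1/X (q(X, W) = -(3/X + 5/(-5))/3 = -(3/X + 5*(-⅕))/3 = -(3/X - 1)/3 = -(-1 + 3/X)/3 = ⅓ - 1/X)
280 + (q(t(6), -1)*91)*(-395) = 280 + (((-3 + (-12 + 6² - 2*6))/(3*(-12 + 6² - 2*6)))*91)*(-395) = 280 + (((-3 + (-12 + 36 - 12))/(3*(-12 + 36 - 12)))*91)*(-395) = 280 + (((⅓)*(-3 + 12)/12)*91)*(-395) = 280 + (((⅓)*(1/12)*9)*91)*(-395) = 280 + ((¼)*91)*(-395) = 280 + (91/4)*(-395) = 280 - 35945/4 = -34825/4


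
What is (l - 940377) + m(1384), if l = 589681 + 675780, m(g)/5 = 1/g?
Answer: 449916261/1384 ≈ 3.2508e+5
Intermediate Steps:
m(g) = 5/g
l = 1265461
(l - 940377) + m(1384) = (1265461 - 940377) + 5/1384 = 325084 + 5*(1/1384) = 325084 + 5/1384 = 449916261/1384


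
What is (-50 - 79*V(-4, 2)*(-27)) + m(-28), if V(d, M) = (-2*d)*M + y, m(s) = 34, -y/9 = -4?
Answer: 110900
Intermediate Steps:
y = 36 (y = -9*(-4) = 36)
V(d, M) = 36 - 2*M*d (V(d, M) = (-2*d)*M + 36 = -2*M*d + 36 = 36 - 2*M*d)
(-50 - 79*V(-4, 2)*(-27)) + m(-28) = (-50 - 79*(36 - 2*2*(-4))*(-27)) + 34 = (-50 - 79*(36 + 16)*(-27)) + 34 = (-50 - 4108*(-27)) + 34 = (-50 - 79*(-1404)) + 34 = (-50 + 110916) + 34 = 110866 + 34 = 110900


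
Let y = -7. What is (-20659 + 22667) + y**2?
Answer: 2057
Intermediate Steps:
(-20659 + 22667) + y**2 = (-20659 + 22667) + (-7)**2 = 2008 + 49 = 2057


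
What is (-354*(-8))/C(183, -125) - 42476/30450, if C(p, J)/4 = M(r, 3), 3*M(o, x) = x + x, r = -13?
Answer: 766916/2175 ≈ 352.60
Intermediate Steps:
M(o, x) = 2*x/3 (M(o, x) = (x + x)/3 = (2*x)/3 = 2*x/3)
C(p, J) = 8 (C(p, J) = 4*((2/3)*3) = 4*2 = 8)
(-354*(-8))/C(183, -125) - 42476/30450 = -354*(-8)/8 - 42476/30450 = 2832*(1/8) - 42476*1/30450 = 354 - 3034/2175 = 766916/2175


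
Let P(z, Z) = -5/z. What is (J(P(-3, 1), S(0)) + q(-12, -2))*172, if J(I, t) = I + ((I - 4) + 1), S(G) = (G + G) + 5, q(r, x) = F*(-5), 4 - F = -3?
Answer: -17888/3 ≈ -5962.7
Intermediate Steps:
F = 7 (F = 4 - 1*(-3) = 4 + 3 = 7)
q(r, x) = -35 (q(r, x) = 7*(-5) = -35)
S(G) = 5 + 2*G (S(G) = 2*G + 5 = 5 + 2*G)
J(I, t) = -3 + 2*I (J(I, t) = I + ((-4 + I) + 1) = I + (-3 + I) = -3 + 2*I)
(J(P(-3, 1), S(0)) + q(-12, -2))*172 = ((-3 + 2*(-5/(-3))) - 35)*172 = ((-3 + 2*(-5*(-1/3))) - 35)*172 = ((-3 + 2*(5/3)) - 35)*172 = ((-3 + 10/3) - 35)*172 = (1/3 - 35)*172 = -104/3*172 = -17888/3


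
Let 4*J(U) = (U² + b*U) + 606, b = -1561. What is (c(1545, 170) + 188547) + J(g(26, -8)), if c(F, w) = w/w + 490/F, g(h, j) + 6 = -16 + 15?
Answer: 118312279/618 ≈ 1.9144e+5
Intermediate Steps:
g(h, j) = -7 (g(h, j) = -6 + (-16 + 15) = -6 - 1 = -7)
J(U) = 303/2 - 1561*U/4 + U²/4 (J(U) = ((U² - 1561*U) + 606)/4 = (606 + U² - 1561*U)/4 = 303/2 - 1561*U/4 + U²/4)
c(F, w) = 1 + 490/F
(c(1545, 170) + 188547) + J(g(26, -8)) = ((490 + 1545)/1545 + 188547) + (303/2 - 1561/4*(-7) + (¼)*(-7)²) = ((1/1545)*2035 + 188547) + (303/2 + 10927/4 + (¼)*49) = (407/309 + 188547) + (303/2 + 10927/4 + 49/4) = 58261430/309 + 5791/2 = 118312279/618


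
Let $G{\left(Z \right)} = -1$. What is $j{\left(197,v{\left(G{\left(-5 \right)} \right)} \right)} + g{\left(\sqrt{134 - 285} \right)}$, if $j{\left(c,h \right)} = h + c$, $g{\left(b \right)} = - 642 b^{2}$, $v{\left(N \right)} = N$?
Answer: $97138$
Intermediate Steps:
$j{\left(c,h \right)} = c + h$
$j{\left(197,v{\left(G{\left(-5 \right)} \right)} \right)} + g{\left(\sqrt{134 - 285} \right)} = \left(197 - 1\right) - 642 \left(\sqrt{134 - 285}\right)^{2} = 196 - 642 \left(\sqrt{-151}\right)^{2} = 196 - 642 \left(i \sqrt{151}\right)^{2} = 196 - -96942 = 196 + 96942 = 97138$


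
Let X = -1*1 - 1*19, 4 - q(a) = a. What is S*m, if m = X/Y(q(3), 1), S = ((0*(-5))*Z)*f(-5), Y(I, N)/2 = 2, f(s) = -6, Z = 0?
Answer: 0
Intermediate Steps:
q(a) = 4 - a
Y(I, N) = 4 (Y(I, N) = 2*2 = 4)
X = -20 (X = -1 - 19 = -20)
S = 0 (S = ((0*(-5))*0)*(-6) = (0*0)*(-6) = 0*(-6) = 0)
m = -5 (m = -20/4 = -20*¼ = -5)
S*m = 0*(-5) = 0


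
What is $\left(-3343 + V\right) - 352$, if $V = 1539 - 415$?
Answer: $-2571$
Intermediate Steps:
$V = 1124$ ($V = 1539 - 415 = 1124$)
$\left(-3343 + V\right) - 352 = \left(-3343 + 1124\right) - 352 = -2219 - 352 = -2571$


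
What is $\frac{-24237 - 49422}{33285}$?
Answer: $- \frac{24553}{11095} \approx -2.213$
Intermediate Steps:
$\frac{-24237 - 49422}{33285} = \left(-73659\right) \frac{1}{33285} = - \frac{24553}{11095}$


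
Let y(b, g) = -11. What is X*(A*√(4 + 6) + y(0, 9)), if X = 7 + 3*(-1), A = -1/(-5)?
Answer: -44 + 4*√10/5 ≈ -41.470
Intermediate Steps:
A = ⅕ (A = -1*(-⅕) = ⅕ ≈ 0.20000)
X = 4 (X = 7 - 3 = 4)
X*(A*√(4 + 6) + y(0, 9)) = 4*(√(4 + 6)/5 - 11) = 4*(√10/5 - 11) = 4*(-11 + √10/5) = -44 + 4*√10/5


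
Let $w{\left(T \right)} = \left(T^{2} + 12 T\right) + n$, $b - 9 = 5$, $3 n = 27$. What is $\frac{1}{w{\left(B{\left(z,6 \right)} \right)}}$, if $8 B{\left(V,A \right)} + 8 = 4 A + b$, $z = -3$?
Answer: $\frac{16}{1089} \approx 0.014692$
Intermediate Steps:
$n = 9$ ($n = \frac{1}{3} \cdot 27 = 9$)
$b = 14$ ($b = 9 + 5 = 14$)
$B{\left(V,A \right)} = \frac{3}{4} + \frac{A}{2}$ ($B{\left(V,A \right)} = -1 + \frac{4 A + 14}{8} = -1 + \frac{14 + 4 A}{8} = -1 + \left(\frac{7}{4} + \frac{A}{2}\right) = \frac{3}{4} + \frac{A}{2}$)
$w{\left(T \right)} = 9 + T^{2} + 12 T$ ($w{\left(T \right)} = \left(T^{2} + 12 T\right) + 9 = 9 + T^{2} + 12 T$)
$\frac{1}{w{\left(B{\left(z,6 \right)} \right)}} = \frac{1}{9 + \left(\frac{3}{4} + \frac{1}{2} \cdot 6\right)^{2} + 12 \left(\frac{3}{4} + \frac{1}{2} \cdot 6\right)} = \frac{1}{9 + \left(\frac{3}{4} + 3\right)^{2} + 12 \left(\frac{3}{4} + 3\right)} = \frac{1}{9 + \left(\frac{15}{4}\right)^{2} + 12 \cdot \frac{15}{4}} = \frac{1}{9 + \frac{225}{16} + 45} = \frac{1}{\frac{1089}{16}} = \frac{16}{1089}$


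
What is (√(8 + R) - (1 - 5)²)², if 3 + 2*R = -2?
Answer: (32 - √22)²/4 ≈ 186.45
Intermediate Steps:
R = -5/2 (R = -3/2 + (½)*(-2) = -3/2 - 1 = -5/2 ≈ -2.5000)
(√(8 + R) - (1 - 5)²)² = (√(8 - 5/2) - (1 - 5)²)² = (√(11/2) - 1*(-4)²)² = (√22/2 - 1*16)² = (√22/2 - 16)² = (-16 + √22/2)²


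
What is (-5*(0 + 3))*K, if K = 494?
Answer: -7410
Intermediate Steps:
(-5*(0 + 3))*K = -5*(0 + 3)*494 = -5*3*494 = -15*494 = -7410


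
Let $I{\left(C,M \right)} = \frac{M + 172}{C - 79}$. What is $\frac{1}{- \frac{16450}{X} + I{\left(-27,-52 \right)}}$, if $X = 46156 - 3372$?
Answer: $- \frac{161968}{245635} \approx -0.65938$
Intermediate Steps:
$X = 42784$ ($X = 46156 - 3372 = 42784$)
$I{\left(C,M \right)} = \frac{172 + M}{-79 + C}$
$\frac{1}{- \frac{16450}{X} + I{\left(-27,-52 \right)}} = \frac{1}{- \frac{16450}{42784} + \frac{172 - 52}{-79 - 27}} = \frac{1}{\left(-16450\right) \frac{1}{42784} + \frac{1}{-106} \cdot 120} = \frac{1}{- \frac{1175}{3056} - \frac{60}{53}} = \frac{1}{- \frac{245635}{161968}} = - \frac{161968}{245635}$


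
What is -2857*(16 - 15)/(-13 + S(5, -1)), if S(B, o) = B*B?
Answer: -2857/12 ≈ -238.08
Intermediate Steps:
S(B, o) = B²
-2857*(16 - 15)/(-13 + S(5, -1)) = -2857*(16 - 15)/(-13 + 5²) = -2857/(-13 + 25) = -2857/12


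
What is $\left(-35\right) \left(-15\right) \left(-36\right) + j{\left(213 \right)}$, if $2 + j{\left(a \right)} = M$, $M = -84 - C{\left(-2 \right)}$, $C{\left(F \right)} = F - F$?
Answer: $-18986$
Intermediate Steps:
$C{\left(F \right)} = 0$
$M = -84$ ($M = -84 - 0 = -84 + 0 = -84$)
$j{\left(a \right)} = -86$ ($j{\left(a \right)} = -2 - 84 = -86$)
$\left(-35\right) \left(-15\right) \left(-36\right) + j{\left(213 \right)} = \left(-35\right) \left(-15\right) \left(-36\right) - 86 = 525 \left(-36\right) - 86 = -18900 - 86 = -18986$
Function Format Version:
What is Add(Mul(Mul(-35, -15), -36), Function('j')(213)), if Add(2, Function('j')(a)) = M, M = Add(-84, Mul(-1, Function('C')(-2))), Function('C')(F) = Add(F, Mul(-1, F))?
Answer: -18986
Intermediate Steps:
Function('C')(F) = 0
M = -84 (M = Add(-84, Mul(-1, 0)) = Add(-84, 0) = -84)
Function('j')(a) = -86 (Function('j')(a) = Add(-2, -84) = -86)
Add(Mul(Mul(-35, -15), -36), Function('j')(213)) = Add(Mul(Mul(-35, -15), -36), -86) = Add(Mul(525, -36), -86) = Add(-18900, -86) = -18986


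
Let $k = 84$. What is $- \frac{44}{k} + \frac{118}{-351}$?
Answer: $- \frac{2113}{2457} \approx -0.85999$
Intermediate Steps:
$- \frac{44}{k} + \frac{118}{-351} = - \frac{44}{84} + \frac{118}{-351} = \left(-44\right) \frac{1}{84} + 118 \left(- \frac{1}{351}\right) = - \frac{11}{21} - \frac{118}{351} = - \frac{2113}{2457}$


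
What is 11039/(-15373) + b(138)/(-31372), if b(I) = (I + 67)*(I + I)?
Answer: -13218694/5242193 ≈ -2.5216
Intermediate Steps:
b(I) = 2*I*(67 + I) (b(I) = (67 + I)*(2*I) = 2*I*(67 + I))
11039/(-15373) + b(138)/(-31372) = 11039/(-15373) + (2*138*(67 + 138))/(-31372) = 11039*(-1/15373) + (2*138*205)*(-1/31372) = -11039/15373 + 56580*(-1/31372) = -11039/15373 - 615/341 = -13218694/5242193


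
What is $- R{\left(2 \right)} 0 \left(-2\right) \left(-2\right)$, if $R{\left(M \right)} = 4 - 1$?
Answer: $0$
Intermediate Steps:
$R{\left(M \right)} = 3$
$- R{\left(2 \right)} 0 \left(-2\right) \left(-2\right) = - 3 \cdot 0 \left(-2\right) \left(-2\right) = - 3 \cdot 0 \left(-2\right) = - 3 \cdot 0 = \left(-1\right) 0 = 0$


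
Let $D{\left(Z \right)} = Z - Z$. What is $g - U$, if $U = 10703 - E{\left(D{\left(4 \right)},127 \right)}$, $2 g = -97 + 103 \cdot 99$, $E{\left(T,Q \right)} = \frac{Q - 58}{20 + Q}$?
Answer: $- \frac{276974}{49} \approx -5652.5$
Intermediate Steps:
$D{\left(Z \right)} = 0$
$E{\left(T,Q \right)} = \frac{-58 + Q}{20 + Q}$
$g = 5050$ ($g = \frac{-97 + 103 \cdot 99}{2} = \frac{-97 + 10197}{2} = \frac{1}{2} \cdot 10100 = 5050$)
$U = \frac{524424}{49}$ ($U = 10703 - \frac{-58 + 127}{20 + 127} = 10703 - \frac{1}{147} \cdot 69 = 10703 - \frac{23}{49} = \frac{524424}{49} \approx 10703.0$)
$g - U = 5050 - \frac{524424}{49} = - \frac{276974}{49}$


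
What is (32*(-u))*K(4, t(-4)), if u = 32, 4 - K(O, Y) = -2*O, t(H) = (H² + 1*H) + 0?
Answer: -12288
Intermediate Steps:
t(H) = H + H² (t(H) = (H² + H) + 0 = (H + H²) + 0 = H + H²)
K(O, Y) = 4 + 2*O (K(O, Y) = 4 - (-2)*O = 4 + 2*O)
(32*(-u))*K(4, t(-4)) = (32*(-1*32))*(4 + 2*4) = (32*(-32))*(4 + 8) = -1024*12 = -12288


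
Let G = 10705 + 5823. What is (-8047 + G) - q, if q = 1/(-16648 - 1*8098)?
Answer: 209870827/24746 ≈ 8481.0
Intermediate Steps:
q = -1/24746 (q = 1/(-16648 - 8098) = 1/(-24746) = -1/24746 ≈ -4.0411e-5)
G = 16528
(-8047 + G) - q = (-8047 + 16528) - 1*(-1/24746) = 8481 + 1/24746 = 209870827/24746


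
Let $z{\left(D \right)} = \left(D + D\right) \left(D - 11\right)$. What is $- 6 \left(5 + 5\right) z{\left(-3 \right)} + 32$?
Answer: $-5008$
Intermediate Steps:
$z{\left(D \right)} = 2 D \left(-11 + D\right)$
$- 6 \left(5 + 5\right) z{\left(-3 \right)} + 32 = - 6 \left(5 + 5\right) 2 \left(-3\right) \left(-11 - 3\right) + 32 = \left(-6\right) 10 \cdot 2 \left(-3\right) \left(-14\right) + 32 = \left(-60\right) 84 + 32 = -5040 + 32 = -5008$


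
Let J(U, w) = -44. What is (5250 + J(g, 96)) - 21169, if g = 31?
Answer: -15963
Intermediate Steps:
(5250 + J(g, 96)) - 21169 = (5250 - 44) - 21169 = 5206 - 21169 = -15963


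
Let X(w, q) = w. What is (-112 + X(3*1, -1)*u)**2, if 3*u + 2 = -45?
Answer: 25281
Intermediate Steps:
u = -47/3 (u = -2/3 + (1/3)*(-45) = -2/3 - 15 = -47/3 ≈ -15.667)
(-112 + X(3*1, -1)*u)**2 = (-112 + (3*1)*(-47/3))**2 = (-112 + 3*(-47/3))**2 = (-112 - 47)**2 = (-159)**2 = 25281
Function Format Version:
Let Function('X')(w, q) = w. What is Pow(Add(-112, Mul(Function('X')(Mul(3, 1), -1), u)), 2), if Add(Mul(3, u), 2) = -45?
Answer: 25281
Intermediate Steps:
u = Rational(-47, 3) (u = Add(Rational(-2, 3), Mul(Rational(1, 3), -45)) = Add(Rational(-2, 3), -15) = Rational(-47, 3) ≈ -15.667)
Pow(Add(-112, Mul(Function('X')(Mul(3, 1), -1), u)), 2) = Pow(Add(-112, Mul(Mul(3, 1), Rational(-47, 3))), 2) = Pow(Add(-112, Mul(3, Rational(-47, 3))), 2) = Pow(Add(-112, -47), 2) = Pow(-159, 2) = 25281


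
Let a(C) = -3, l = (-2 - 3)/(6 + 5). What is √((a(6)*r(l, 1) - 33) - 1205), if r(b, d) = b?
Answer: I*√149633/11 ≈ 35.166*I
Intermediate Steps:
l = -5/11 ≈ -0.45455
√((a(6)*r(l, 1) - 33) - 1205) = √((-3*(-5/11) - 33) - 1205) = √((15/11 - 33) - 1205) = √(-348/11 - 1205) = √(-13603/11) = I*√149633/11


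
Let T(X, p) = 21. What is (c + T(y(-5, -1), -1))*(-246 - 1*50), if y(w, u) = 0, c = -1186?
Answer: 344840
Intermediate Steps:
(c + T(y(-5, -1), -1))*(-246 - 1*50) = (-1186 + 21)*(-246 - 1*50) = -1165*(-246 - 50) = -1165*(-296) = 344840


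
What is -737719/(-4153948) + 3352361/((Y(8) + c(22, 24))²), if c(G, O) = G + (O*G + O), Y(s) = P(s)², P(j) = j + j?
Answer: 1804218486291/357706847150 ≈ 5.0438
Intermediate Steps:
P(j) = 2*j
Y(s) = 4*s² (Y(s) = (2*s)² = 4*s²)
c(G, O) = G + O + G*O (c(G, O) = G + (G*O + O) = G + (O + G*O) = G + O + G*O)
-737719/(-4153948) + 3352361/((Y(8) + c(22, 24))²) = -737719/(-4153948) + 3352361/((4*8² + (22 + 24 + 22*24))²) = -737719*(-1/4153948) + 3352361/((4*64 + (22 + 24 + 528))²) = 737719/4153948 + 3352361/((256 + 574)²) = 737719/4153948 + 3352361/(830²) = 737719/4153948 + 3352361/688900 = 1804218486291/357706847150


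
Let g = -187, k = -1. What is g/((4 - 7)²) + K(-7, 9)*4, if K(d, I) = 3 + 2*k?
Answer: -151/9 ≈ -16.778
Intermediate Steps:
K(d, I) = 1 (K(d, I) = 3 + 2*(-1) = 3 - 2 = 1)
g/((4 - 7)²) + K(-7, 9)*4 = -187/(4 - 7)² + 1*4 = -187/((-3)²) + 4 = -187/9 + 4 = -151/9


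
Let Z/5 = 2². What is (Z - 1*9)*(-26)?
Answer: -286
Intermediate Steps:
Z = 20 (Z = 5*2² = 5*4 = 20)
(Z - 1*9)*(-26) = (20 - 1*9)*(-26) = (20 - 9)*(-26) = 11*(-26) = -286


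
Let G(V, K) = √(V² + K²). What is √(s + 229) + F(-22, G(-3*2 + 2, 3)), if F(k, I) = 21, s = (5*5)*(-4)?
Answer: 21 + √129 ≈ 32.358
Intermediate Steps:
s = -100 (s = 25*(-4) = -100)
G(V, K) = √(K² + V²)
√(s + 229) + F(-22, G(-3*2 + 2, 3)) = √(-100 + 229) + 21 = √129 + 21 = 21 + √129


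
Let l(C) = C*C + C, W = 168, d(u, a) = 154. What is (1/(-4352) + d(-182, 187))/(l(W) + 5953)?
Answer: 670207/149469440 ≈ 0.0044839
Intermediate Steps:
l(C) = C + C² (l(C) = C² + C = C + C²)
(1/(-4352) + d(-182, 187))/(l(W) + 5953) = (1/(-4352) + 154)/(168*(1 + 168) + 5953) = (-1/4352 + 154)/(168*169 + 5953) = 670207/(4352*(28392 + 5953)) = (670207/4352)/34345 = (670207/4352)*(1/34345) = 670207/149469440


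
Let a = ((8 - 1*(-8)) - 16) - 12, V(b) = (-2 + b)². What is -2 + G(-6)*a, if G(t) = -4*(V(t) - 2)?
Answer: 2974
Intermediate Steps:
G(t) = 8 - 4*(-2 + t)² (G(t) = -4*((-2 + t)² - 2) = -4*(-2 + (-2 + t)²) = 8 - 4*(-2 + t)²)
a = -12 (a = ((8 + 8) - 16) - 12 = (16 - 16) - 12 = 0 - 12 = -12)
-2 + G(-6)*a = -2 + (8 - 4*(-2 - 6)²)*(-12) = -2 + (8 - 4*(-8)²)*(-12) = -2 + (8 - 4*64)*(-12) = -2 + (8 - 256)*(-12) = -2 - 248*(-12) = -2 + 2976 = 2974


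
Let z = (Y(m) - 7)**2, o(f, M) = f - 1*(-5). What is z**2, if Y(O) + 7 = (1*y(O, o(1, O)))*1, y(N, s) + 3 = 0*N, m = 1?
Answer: 83521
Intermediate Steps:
o(f, M) = 5 + f (o(f, M) = f + 5 = 5 + f)
y(N, s) = -3 (y(N, s) = -3 + 0*N = -3 + 0 = -3)
Y(O) = -10 (Y(O) = -7 + (1*(-3))*1 = -7 - 3*1 = -7 - 3 = -10)
z = 289 (z = (-10 - 7)**2 = (-17)**2 = 289)
z**2 = 289**2 = 83521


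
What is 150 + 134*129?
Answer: 17436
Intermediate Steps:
150 + 134*129 = 150 + 17286 = 17436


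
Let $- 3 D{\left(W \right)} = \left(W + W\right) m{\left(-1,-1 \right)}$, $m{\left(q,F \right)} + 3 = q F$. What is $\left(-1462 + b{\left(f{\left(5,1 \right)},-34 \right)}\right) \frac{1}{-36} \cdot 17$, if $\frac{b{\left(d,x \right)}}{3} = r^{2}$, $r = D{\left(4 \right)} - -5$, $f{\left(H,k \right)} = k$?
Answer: $\frac{58225}{108} \approx 539.12$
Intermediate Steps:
$m{\left(q,F \right)} = -3 + F q$ ($m{\left(q,F \right)} = -3 + q F = -3 + F q$)
$D{\left(W \right)} = \frac{4 W}{3}$ ($D{\left(W \right)} = - \frac{\left(W + W\right) \left(-3 - -1\right)}{3} = - \frac{2 W \left(-3 + 1\right)}{3} = - \frac{2 W \left(-2\right)}{3} = - \frac{\left(-4\right) W}{3} = \frac{4 W}{3}$)
$r = \frac{31}{3}$ ($r = \frac{4}{3} \cdot 4 - -5 = \frac{16}{3} + 5 = \frac{31}{3} \approx 10.333$)
$b{\left(d,x \right)} = \frac{961}{3}$ ($b{\left(d,x \right)} = 3 \left(\frac{31}{3}\right)^{2} = 3 \cdot \frac{961}{9} = \frac{961}{3}$)
$\left(-1462 + b{\left(f{\left(5,1 \right)},-34 \right)}\right) \frac{1}{-36} \cdot 17 = \left(-1462 + \frac{961}{3}\right) \frac{1}{-36} \cdot 17 = - \frac{3425 \left(\left(- \frac{1}{36}\right) 17\right)}{3} = \left(- \frac{3425}{3}\right) \left(- \frac{17}{36}\right) = \frac{58225}{108}$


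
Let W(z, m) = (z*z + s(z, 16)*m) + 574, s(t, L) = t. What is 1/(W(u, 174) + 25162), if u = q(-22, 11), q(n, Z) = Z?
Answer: 1/27771 ≈ 3.6009e-5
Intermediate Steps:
u = 11
W(z, m) = 574 + z² + m*z (W(z, m) = (z*z + z*m) + 574 = (z² + m*z) + 574 = 574 + z² + m*z)
1/(W(u, 174) + 25162) = 1/((574 + 11² + 174*11) + 25162) = 1/((574 + 121 + 1914) + 25162) = 1/(2609 + 25162) = 1/27771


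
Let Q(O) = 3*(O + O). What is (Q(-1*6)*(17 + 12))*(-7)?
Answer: 7308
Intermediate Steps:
Q(O) = 6*O (Q(O) = 3*(2*O) = 6*O)
(Q(-1*6)*(17 + 12))*(-7) = ((6*(-1*6))*(17 + 12))*(-7) = ((6*(-6))*29)*(-7) = -36*29*(-7) = -1044*(-7) = 7308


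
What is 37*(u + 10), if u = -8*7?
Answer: -1702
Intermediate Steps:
u = -56
37*(u + 10) = 37*(-56 + 10) = 37*(-46) = -1702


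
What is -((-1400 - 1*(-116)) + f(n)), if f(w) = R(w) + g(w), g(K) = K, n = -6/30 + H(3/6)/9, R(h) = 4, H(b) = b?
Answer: 115213/90 ≈ 1280.1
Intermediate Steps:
n = -13/90 (n = -6/30 + (3/6)/9 = -6*1/30 + (3*(⅙))*(⅑) = -⅕ + (½)*(⅑) = -⅕ + 1/18 = -13/90 ≈ -0.14444)
f(w) = 4 + w
-((-1400 - 1*(-116)) + f(n)) = -((-1400 - 1*(-116)) + (4 - 13/90)) = -((-1400 + 116) + 347/90) = -(-1284 + 347/90) = -1*(-115213/90) = 115213/90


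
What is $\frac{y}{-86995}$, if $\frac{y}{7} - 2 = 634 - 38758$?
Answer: $\frac{266854}{86995} \approx 3.0675$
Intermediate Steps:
$y = -266854$ ($y = 14 + 7 \left(634 - 38758\right) = 14 + 7 \left(-38124\right) = 14 - 266868 = -266854$)
$\frac{y}{-86995} = - \frac{266854}{-86995} = \left(-266854\right) \left(- \frac{1}{86995}\right) = \frac{266854}{86995}$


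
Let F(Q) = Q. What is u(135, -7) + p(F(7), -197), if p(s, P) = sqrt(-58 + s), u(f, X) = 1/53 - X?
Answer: 372/53 + I*sqrt(51) ≈ 7.0189 + 7.1414*I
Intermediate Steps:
u(f, X) = 1/53 - X
u(135, -7) + p(F(7), -197) = (1/53 - 1*(-7)) + sqrt(-58 + 7) = (1/53 + 7) + sqrt(-51) = 372/53 + I*sqrt(51)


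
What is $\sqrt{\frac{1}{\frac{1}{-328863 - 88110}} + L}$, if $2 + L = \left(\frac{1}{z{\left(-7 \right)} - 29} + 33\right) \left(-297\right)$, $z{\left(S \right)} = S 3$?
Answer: $\frac{i \sqrt{42677006}}{10} \approx 653.28 i$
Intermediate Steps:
$z{\left(S \right)} = 3 S$
$L = - \frac{489853}{50}$ ($L = -2 + \left(\frac{1}{3 \left(-7\right) - 29} + 33\right) \left(-297\right) = -2 + \left(\frac{1}{-21 - 29} + 33\right) \left(-297\right) = -2 + \left(\frac{1}{-50} + 33\right) \left(-297\right) = -2 + \left(- \frac{1}{50} + 33\right) \left(-297\right) = -2 + \frac{1649}{50} \left(-297\right) = -2 - \frac{489753}{50} = - \frac{489853}{50} \approx -9797.1$)
$\sqrt{\frac{1}{\frac{1}{-328863 - 88110}} + L} = \sqrt{\frac{1}{\frac{1}{-328863 - 88110}} - \frac{489853}{50}} = \sqrt{\frac{1}{\frac{1}{-416973}} - \frac{489853}{50}} = \sqrt{\frac{1}{- \frac{1}{416973}} - \frac{489853}{50}} = \sqrt{-416973 - \frac{489853}{50}} = \sqrt{- \frac{21338503}{50}} = \frac{i \sqrt{42677006}}{10}$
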